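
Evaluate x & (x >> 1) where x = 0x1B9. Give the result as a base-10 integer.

152

x = 110111001 = 441
x>>1 = 011011100
AND  = 010011000 = 152
(x & (x >> 1) has a 1 wherever x has two consecutive 1 bits.)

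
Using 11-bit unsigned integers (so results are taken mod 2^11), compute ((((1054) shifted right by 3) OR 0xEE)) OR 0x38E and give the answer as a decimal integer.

1007

1054 = 10000011110
→ shifted right by 3 → 00010000011 = 131
0xEE = 00011101110
→ OR → 00011101111 = 239
0x38E = 01110001110
→ OR → 01111101111 = 1007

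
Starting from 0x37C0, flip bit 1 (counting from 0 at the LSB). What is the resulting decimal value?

x = 11011111000000
bit 1 is currently 0; toggle it via x ^ (1 << 1) = x ^ 2
→ 11011111000010 = 14274

14274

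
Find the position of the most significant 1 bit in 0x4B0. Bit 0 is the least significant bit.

10

0x4B0 = 10010110000
The topmost 1 is at position 10 (since 2^10 = 1024 ≤ 1200 < 2048).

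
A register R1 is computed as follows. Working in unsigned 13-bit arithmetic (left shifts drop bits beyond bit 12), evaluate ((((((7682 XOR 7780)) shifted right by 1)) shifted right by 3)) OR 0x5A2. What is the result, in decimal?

1446

7682 = 1111000000010
7780 = 1111001100100
→ XOR → 0000001100110 = 102
→ shifted right by 1 → 0000000110011 = 51
→ shifted right by 3 → 0000000000110 = 6
0x5A2 = 0010110100010
→ OR → 0010110100110 = 1446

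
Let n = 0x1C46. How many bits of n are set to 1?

0x1C46 = 1110001000110
Count the 1s: 1 + 1 + 1 + 1 + 1 + 1 = 6

6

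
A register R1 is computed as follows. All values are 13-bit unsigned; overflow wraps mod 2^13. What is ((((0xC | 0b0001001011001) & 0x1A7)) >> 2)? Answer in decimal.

1

0xC = 0000000001100
0b0001001011001 = 0001001011001
→ | → 0001001011101 = 605
0x1A7 = 0000110100111
→ & → 0000000000101 = 5
→ >> 2 → 0000000000001 = 1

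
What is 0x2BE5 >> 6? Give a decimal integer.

175

0x2BE5 = 10101111100101
shift right by 6 → 00000010101111 = 175
(equivalently, floor(11237 / 64))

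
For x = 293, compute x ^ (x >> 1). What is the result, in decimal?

439

x = 100100101 = 293
x>>1 = 010010010
XOR  = 110110111 = 439
(x ^ (x >> 1) gives the standard binary-reflected Gray code of x.)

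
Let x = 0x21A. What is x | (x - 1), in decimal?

x = 1000011010 = 538
x - 1 = 1000011001
OR    = 1000011011 = 539
(x | (x - 1) sets all bits below the lowest set bit.)

539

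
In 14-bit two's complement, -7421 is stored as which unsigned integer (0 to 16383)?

7421 in 14 bits: 01110011111101
Invert: 10001100000010
Add 1:  10001100000011 = 8963
(Check: 2^14 - 7421 = 16384 - 7421 = 8963.)

8963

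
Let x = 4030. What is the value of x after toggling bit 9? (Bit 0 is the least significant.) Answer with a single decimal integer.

x = 0111110111110
bit 9 is currently 1; toggle it via x ^ (1 << 9) = x ^ 512
→ 0110110111110 = 3518

3518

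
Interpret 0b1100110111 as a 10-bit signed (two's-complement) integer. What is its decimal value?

pattern = 1100110111 (MSB is 1 ⇒ negative)
Invert: 0011001000, add 1 → 0011001001 = 201, so the value is -201.
(Equivalently: 823 - 2^10 = 823 - 1024 = -201.)

-201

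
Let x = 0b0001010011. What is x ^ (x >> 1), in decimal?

122

x = 1010011 = 83
x>>1 = 0101001
XOR  = 1111010 = 122
(x ^ (x >> 1) gives the standard binary-reflected Gray code of x.)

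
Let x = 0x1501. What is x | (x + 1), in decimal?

5379

x = 1010100000001 = 5377
x + 1 = 1010100000010
OR    = 1010100000011 = 5379
(x | (x + 1) sets the lowest cleared bit.)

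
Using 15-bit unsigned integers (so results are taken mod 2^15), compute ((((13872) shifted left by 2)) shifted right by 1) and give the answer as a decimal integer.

11360

13872 = 011011000110000
→ shifted left by 2 (mod 2^15) → 101100011000000 = 22720
→ shifted right by 1 → 010110001100000 = 11360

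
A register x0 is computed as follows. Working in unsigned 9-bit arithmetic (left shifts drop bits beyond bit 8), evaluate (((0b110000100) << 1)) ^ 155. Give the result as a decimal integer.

0b110000100 = 110000100
→ << 1 (mod 2^9) → 100001000 = 264
155 = 010011011
→ ^ → 110010011 = 403

403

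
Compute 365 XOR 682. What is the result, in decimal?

365 = 0101101101
682 = 1010101010
XOR → 1111000111 = 967

967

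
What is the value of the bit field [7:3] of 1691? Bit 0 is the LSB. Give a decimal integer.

19

v = 11010011011
Shift right by 3: 11010011
Mask low 5 bits: 10011 = 19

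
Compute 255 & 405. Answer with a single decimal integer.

255 = 011111111
405 = 110010101
AND → 010010101 = 149

149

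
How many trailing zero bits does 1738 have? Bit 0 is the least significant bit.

1738 = 11011001010
Trailing zeros: 1, so the lowest set bit is bit 1 (value 2).

1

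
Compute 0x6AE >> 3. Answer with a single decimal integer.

0x6AE = 11010101110
shift right by 3 → 00011010101 = 213
(equivalently, floor(1710 / 8))

213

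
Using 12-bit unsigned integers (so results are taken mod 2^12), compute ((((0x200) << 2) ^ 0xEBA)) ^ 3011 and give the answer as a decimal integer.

3449

0x200 = 001000000000
→ << 2 (mod 2^12) → 100000000000 = 2048
0xEBA = 111010111010
→ ^ → 011010111010 = 1722
3011 = 101111000011
→ ^ → 110101111001 = 3449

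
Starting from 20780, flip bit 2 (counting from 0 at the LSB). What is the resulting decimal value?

x = 101000100101100
bit 2 is currently 1; toggle it via x ^ (1 << 2) = x ^ 4
→ 101000100101000 = 20776

20776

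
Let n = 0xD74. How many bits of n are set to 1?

7

0xD74 = 110101110100
Count the 1s: 1 + 1 + 1 + 1 + 1 + 1 + 1 = 7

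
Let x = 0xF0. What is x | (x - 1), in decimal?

x = 11110000 = 240
x - 1 = 11101111
OR    = 11111111 = 255
(x | (x - 1) sets all bits below the lowest set bit.)

255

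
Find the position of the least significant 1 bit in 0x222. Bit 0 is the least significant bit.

0x222 = 1000100010
Trailing zeros: 1, so the lowest set bit is bit 1 (value 2).

1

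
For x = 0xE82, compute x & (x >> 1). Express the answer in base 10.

x = 111010000010 = 3714
x>>1 = 011101000001
AND  = 011000000000 = 1536
(x & (x >> 1) has a 1 wherever x has two consecutive 1 bits.)

1536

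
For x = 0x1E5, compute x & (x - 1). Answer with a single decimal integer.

484

x = 111100101 = 485
x - 1 = 111100100
AND   = 111100100 = 484
(x & (x - 1) clears the lowest set bit of x.)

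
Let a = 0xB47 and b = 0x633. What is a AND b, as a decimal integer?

515

0xB47 = 101101000111
0x633 = 011000110011
AND → 001000000011 = 515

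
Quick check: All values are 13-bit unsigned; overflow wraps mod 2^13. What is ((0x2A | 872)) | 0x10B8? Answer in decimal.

0x2A = 0000000101010
872 = 0001101101000
→ | → 0001101101010 = 874
0x10B8 = 1000010111000
→ | → 1001111111010 = 5114

5114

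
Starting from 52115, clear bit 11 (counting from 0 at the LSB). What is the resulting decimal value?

50067

x = 1100101110010011
bit 11 is currently 1; clear it via x & ~(1 << 11) = x & ~2048
→ 1100001110010011 = 50067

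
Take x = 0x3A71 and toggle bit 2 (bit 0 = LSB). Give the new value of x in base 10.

x = 11101001110001
bit 2 is currently 0; toggle it via x ^ (1 << 2) = x ^ 4
→ 11101001110101 = 14965

14965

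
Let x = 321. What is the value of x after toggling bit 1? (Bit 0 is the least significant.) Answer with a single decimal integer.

x = 101000001
bit 1 is currently 0; toggle it via x ^ (1 << 1) = x ^ 2
→ 101000011 = 323

323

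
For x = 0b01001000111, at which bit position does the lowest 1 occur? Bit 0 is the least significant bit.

0

0b01001000111 = 1001000111
Trailing zeros: 0, so the lowest set bit is bit 0 (value 1).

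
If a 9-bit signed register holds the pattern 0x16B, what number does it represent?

-149

pattern = 101101011 (MSB is 1 ⇒ negative)
Invert: 010010100, add 1 → 010010101 = 149, so the value is -149.
(Equivalently: 363 - 2^9 = 363 - 512 = -149.)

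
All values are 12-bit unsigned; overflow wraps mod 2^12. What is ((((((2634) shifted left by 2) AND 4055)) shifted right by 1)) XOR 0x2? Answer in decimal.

2634 = 101001001010
→ shifted left by 2 (mod 2^12) → 100100101000 = 2344
4055 = 111111010111
→ AND → 100100000000 = 2304
→ shifted right by 1 → 010010000000 = 1152
0x2 = 000000000010
→ XOR → 010010000010 = 1154

1154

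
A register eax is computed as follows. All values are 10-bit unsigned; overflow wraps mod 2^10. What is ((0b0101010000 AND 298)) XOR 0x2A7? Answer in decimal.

0b0101010000 = 0101010000
298 = 0100101010
→ AND → 0100000000 = 256
0x2A7 = 1010100111
→ XOR → 1110100111 = 935

935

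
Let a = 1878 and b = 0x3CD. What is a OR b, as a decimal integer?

1878 = 11101010110
0x3CD = 01111001101
 OR → 11111011111 = 2015

2015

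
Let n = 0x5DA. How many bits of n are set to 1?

7

0x5DA = 10111011010
Count the 1s: 1 + 1 + 1 + 1 + 1 + 1 + 1 = 7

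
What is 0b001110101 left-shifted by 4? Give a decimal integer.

x = 00001110101
shift left by 4 → 11101010000 = 1872
(equivalently, 117 × 2^4 = 117 × 16)

1872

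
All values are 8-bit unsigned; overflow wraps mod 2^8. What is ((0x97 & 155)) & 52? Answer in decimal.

16

0x97 = 10010111
155 = 10011011
→ & → 10010011 = 147
52 = 00110100
→ & → 00010000 = 16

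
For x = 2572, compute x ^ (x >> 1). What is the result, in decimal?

3850

x = 101000001100 = 2572
x>>1 = 010100000110
XOR  = 111100001010 = 3850
(x ^ (x >> 1) gives the standard binary-reflected Gray code of x.)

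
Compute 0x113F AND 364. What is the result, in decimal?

0x113F = 1000100111111
364 = 0000101101100
AND → 0000100101100 = 300

300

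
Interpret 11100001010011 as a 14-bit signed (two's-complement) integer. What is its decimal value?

-1965

pattern = 11100001010011 (MSB is 1 ⇒ negative)
Invert: 00011110101100, add 1 → 00011110101101 = 1965, so the value is -1965.
(Equivalently: 14419 - 2^14 = 14419 - 16384 = -1965.)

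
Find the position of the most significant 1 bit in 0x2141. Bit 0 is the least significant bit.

0x2141 = 10000101000001
The topmost 1 is at position 13 (since 2^13 = 8192 ≤ 8513 < 16384).

13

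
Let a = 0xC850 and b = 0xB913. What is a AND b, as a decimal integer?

0xC850 = 1100100001010000
0xB913 = 1011100100010011
AND → 1000100000010000 = 34832

34832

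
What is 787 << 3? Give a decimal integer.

6296

787 = 0001100010011
shift left by 3 → 1100010011000 = 6296
(equivalently, 787 × 2^3 = 787 × 8)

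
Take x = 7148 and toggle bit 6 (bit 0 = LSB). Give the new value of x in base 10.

7084

x = 001101111101100
bit 6 is currently 1; toggle it via x ^ (1 << 6) = x ^ 64
→ 001101110101100 = 7084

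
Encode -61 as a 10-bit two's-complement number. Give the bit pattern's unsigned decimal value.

61 in 10 bits: 0000111101
Invert: 1111000010
Add 1:  1111000011 = 963
(Check: 2^10 - 61 = 1024 - 61 = 963.)

963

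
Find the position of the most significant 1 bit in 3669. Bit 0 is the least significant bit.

11

3669 = 111001010101
The topmost 1 is at position 11 (since 2^11 = 2048 ≤ 3669 < 4096).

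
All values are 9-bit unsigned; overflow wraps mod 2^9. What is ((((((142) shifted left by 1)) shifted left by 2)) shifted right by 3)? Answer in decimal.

14

142 = 010001110
→ shifted left by 1 (mod 2^9) → 100011100 = 284
→ shifted left by 2 (mod 2^9) → 001110000 = 112
→ shifted right by 3 → 000001110 = 14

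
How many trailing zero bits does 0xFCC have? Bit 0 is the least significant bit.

0xFCC = 111111001100
Trailing zeros: 2, so the lowest set bit is bit 2 (value 4).

2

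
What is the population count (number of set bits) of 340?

4

340 = 101010100
Count the 1s: 1 + 1 + 1 + 1 = 4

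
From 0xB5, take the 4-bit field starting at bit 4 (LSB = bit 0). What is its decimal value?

v = 010110101
Shift right by 4: 01011
Mask low 4 bits: 1011 = 11

11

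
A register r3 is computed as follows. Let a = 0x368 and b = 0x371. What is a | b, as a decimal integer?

889

0x368 = 1101101000
0x371 = 1101110001
 OR → 1101111001 = 889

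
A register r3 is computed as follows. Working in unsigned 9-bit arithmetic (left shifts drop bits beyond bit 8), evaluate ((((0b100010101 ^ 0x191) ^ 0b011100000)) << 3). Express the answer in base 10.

288

0b100010101 = 100010101
0x191 = 110010001
→ ^ → 010000100 = 132
0b011100000 = 011100000
→ ^ → 001100100 = 100
→ << 3 (mod 2^9) → 100100000 = 288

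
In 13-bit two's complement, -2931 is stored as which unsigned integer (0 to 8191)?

2931 in 13 bits: 0101101110011
Invert: 1010010001100
Add 1:  1010010001101 = 5261
(Check: 2^13 - 2931 = 8192 - 2931 = 5261.)

5261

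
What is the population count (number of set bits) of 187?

187 = 10111011
Count the 1s: 1 + 1 + 1 + 1 + 1 + 1 = 6

6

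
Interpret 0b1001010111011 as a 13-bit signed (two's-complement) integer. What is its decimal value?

-3397

pattern = 1001010111011 (MSB is 1 ⇒ negative)
Invert: 0110101000100, add 1 → 0110101000101 = 3397, so the value is -3397.
(Equivalently: 4795 - 2^13 = 4795 - 8192 = -3397.)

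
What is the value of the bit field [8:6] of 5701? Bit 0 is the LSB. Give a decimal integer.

v = 1011001000101
Shift right by 6: 1011001
Mask low 3 bits: 001 = 1

1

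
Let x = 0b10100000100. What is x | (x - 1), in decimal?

1287

x = 10100000100 = 1284
x - 1 = 10100000011
OR    = 10100000111 = 1287
(x | (x - 1) sets all bits below the lowest set bit.)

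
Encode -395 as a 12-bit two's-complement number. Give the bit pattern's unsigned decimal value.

395 in 12 bits: 000110001011
Invert: 111001110100
Add 1:  111001110101 = 3701
(Check: 2^12 - 395 = 4096 - 395 = 3701.)

3701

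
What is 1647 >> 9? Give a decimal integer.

1647 = 11001101111
shift right by 9 → 00000000011 = 3
(equivalently, floor(1647 / 512))

3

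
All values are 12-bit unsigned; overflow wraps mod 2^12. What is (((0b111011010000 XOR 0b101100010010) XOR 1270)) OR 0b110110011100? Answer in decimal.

3516

0b111011010000 = 111011010000
0b101100010010 = 101100010010
→ XOR → 010111000010 = 1474
1270 = 010011110110
→ XOR → 000100110100 = 308
0b110110011100 = 110110011100
→ OR → 110110111100 = 3516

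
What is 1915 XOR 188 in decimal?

1915 = 11101111011
188 = 00010111100
XOR → 11111000111 = 1991

1991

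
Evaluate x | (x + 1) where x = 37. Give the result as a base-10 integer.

x = 100101 = 37
x + 1 = 100110
OR    = 100111 = 39
(x | (x + 1) sets the lowest cleared bit.)

39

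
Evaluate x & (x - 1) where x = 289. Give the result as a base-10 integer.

x = 100100001 = 289
x - 1 = 100100000
AND   = 100100000 = 288
(x & (x - 1) clears the lowest set bit of x.)

288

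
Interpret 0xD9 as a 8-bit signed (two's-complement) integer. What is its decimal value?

pattern = 11011001 (MSB is 1 ⇒ negative)
Invert: 00100110, add 1 → 00100111 = 39, so the value is -39.
(Equivalently: 217 - 2^8 = 217 - 256 = -39.)

-39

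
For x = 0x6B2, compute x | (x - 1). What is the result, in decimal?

1715

x = 11010110010 = 1714
x - 1 = 11010110001
OR    = 11010110011 = 1715
(x | (x - 1) sets all bits below the lowest set bit.)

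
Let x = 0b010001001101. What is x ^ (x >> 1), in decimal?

1643

x = 10001001101 = 1101
x>>1 = 01000100110
XOR  = 11001101011 = 1643
(x ^ (x >> 1) gives the standard binary-reflected Gray code of x.)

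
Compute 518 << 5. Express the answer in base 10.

16576

518 = 000001000000110
shift left by 5 → 100000011000000 = 16576
(equivalently, 518 × 2^5 = 518 × 32)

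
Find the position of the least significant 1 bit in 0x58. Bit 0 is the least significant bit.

3

0x58 = 1011000
Trailing zeros: 3, so the lowest set bit is bit 3 (value 8).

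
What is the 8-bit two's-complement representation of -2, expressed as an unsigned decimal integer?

254

2 in 8 bits: 00000010
Invert: 11111101
Add 1:  11111110 = 254
(Check: 2^8 - 2 = 256 - 2 = 254.)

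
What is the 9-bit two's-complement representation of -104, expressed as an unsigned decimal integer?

104 in 9 bits: 001101000
Invert: 110010111
Add 1:  110011000 = 408
(Check: 2^9 - 104 = 512 - 104 = 408.)

408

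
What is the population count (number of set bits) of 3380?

3380 = 110100110100
Count the 1s: 1 + 1 + 1 + 1 + 1 + 1 = 6

6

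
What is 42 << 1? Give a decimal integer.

84

42 = 0101010
shift left by 1 → 1010100 = 84
(equivalently, 42 × 2^1 = 42 × 2)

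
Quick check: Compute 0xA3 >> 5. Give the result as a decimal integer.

5

0xA3 = 10100011
shift right by 5 → 00000101 = 5
(equivalently, floor(163 / 32))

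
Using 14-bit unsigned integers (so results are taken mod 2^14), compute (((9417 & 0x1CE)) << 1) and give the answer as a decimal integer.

400

9417 = 10010011001001
0x1CE = 00000111001110
→ & → 00000011001000 = 200
→ << 1 (mod 2^14) → 00000110010000 = 400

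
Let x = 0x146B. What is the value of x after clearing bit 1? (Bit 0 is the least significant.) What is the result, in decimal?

5225

x = 1010001101011
bit 1 is currently 1; clear it via x & ~(1 << 1) = x & ~2
→ 1010001101001 = 5225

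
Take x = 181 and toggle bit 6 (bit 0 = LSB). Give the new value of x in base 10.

x = 10110101
bit 6 is currently 0; toggle it via x ^ (1 << 6) = x ^ 64
→ 11110101 = 245

245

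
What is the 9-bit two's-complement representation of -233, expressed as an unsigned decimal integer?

233 in 9 bits: 011101001
Invert: 100010110
Add 1:  100010111 = 279
(Check: 2^9 - 233 = 512 - 233 = 279.)

279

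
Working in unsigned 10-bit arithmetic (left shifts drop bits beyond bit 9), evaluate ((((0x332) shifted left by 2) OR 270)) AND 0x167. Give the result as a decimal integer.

0x332 = 1100110010
→ shifted left by 2 (mod 2^10) → 0011001000 = 200
270 = 0100001110
→ OR → 0111001110 = 462
0x167 = 0101100111
→ AND → 0101000110 = 326

326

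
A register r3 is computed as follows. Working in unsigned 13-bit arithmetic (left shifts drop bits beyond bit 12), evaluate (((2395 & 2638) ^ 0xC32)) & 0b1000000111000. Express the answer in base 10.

2395 = 0100101011011
2638 = 0101001001110
→ & → 0100001001010 = 2122
0xC32 = 0110000110010
→ ^ → 0010001111000 = 1144
0b1000000111000 = 1000000111000
→ & → 0000000111000 = 56

56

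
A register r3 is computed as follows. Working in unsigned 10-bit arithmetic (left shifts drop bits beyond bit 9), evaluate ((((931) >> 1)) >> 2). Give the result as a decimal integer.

116

931 = 1110100011
→ >> 1 → 0111010001 = 465
→ >> 2 → 0001110100 = 116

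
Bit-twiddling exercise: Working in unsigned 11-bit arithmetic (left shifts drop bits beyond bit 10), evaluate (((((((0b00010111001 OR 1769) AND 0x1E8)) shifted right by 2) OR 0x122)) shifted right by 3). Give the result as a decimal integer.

0b00010111001 = 00010111001
1769 = 11011101001
→ OR → 11011111001 = 1785
0x1E8 = 00111101000
→ AND → 00011101000 = 232
→ shifted right by 2 → 00000111010 = 58
0x122 = 00100100010
→ OR → 00100111010 = 314
→ shifted right by 3 → 00000100111 = 39

39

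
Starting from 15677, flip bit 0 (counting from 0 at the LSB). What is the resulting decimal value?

x = 011110100111101
bit 0 is currently 1; toggle it via x ^ (1 << 0) = x ^ 1
→ 011110100111100 = 15676

15676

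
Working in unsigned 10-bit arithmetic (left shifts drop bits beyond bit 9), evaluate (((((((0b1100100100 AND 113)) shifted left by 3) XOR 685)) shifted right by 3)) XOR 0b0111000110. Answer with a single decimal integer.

0b1100100100 = 1100100100
113 = 0001110001
→ AND → 0000100000 = 32
→ shifted left by 3 (mod 2^10) → 0100000000 = 256
685 = 1010101101
→ XOR → 1110101101 = 941
→ shifted right by 3 → 0001110101 = 117
0b0111000110 = 0111000110
→ XOR → 0110110011 = 435

435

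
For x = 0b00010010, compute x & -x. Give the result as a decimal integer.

2

x = 10010 = 18
-x (two's complement) = …01110
AND   = 00010 = 2
(x & -x isolates the lowest set bit of x.)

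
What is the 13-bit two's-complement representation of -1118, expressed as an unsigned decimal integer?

1118 in 13 bits: 0010001011110
Invert: 1101110100001
Add 1:  1101110100010 = 7074
(Check: 2^13 - 1118 = 8192 - 1118 = 7074.)

7074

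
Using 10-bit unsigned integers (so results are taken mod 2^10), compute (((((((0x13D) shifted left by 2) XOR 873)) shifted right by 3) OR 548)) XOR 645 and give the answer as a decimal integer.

0x13D = 0100111101
→ shifted left by 2 (mod 2^10) → 0011110100 = 244
873 = 1101101001
→ XOR → 1110011101 = 925
→ shifted right by 3 → 0001110011 = 115
548 = 1000100100
→ OR → 1001110111 = 631
645 = 1010000101
→ XOR → 0011110010 = 242

242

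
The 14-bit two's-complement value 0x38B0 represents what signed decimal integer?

pattern = 11100010110000 (MSB is 1 ⇒ negative)
Invert: 00011101001111, add 1 → 00011101010000 = 1872, so the value is -1872.
(Equivalently: 14512 - 2^14 = 14512 - 16384 = -1872.)

-1872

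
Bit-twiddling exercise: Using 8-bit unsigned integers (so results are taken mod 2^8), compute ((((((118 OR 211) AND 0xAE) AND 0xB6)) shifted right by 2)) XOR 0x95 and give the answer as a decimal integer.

188

118 = 01110110
211 = 11010011
→ OR → 11110111 = 247
0xAE = 10101110
→ AND → 10100110 = 166
0xB6 = 10110110
→ AND → 10100110 = 166
→ shifted right by 2 → 00101001 = 41
0x95 = 10010101
→ XOR → 10111100 = 188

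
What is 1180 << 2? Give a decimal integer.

1180 = 0010010011100
shift left by 2 → 1001001110000 = 4720
(equivalently, 1180 × 2^2 = 1180 × 4)

4720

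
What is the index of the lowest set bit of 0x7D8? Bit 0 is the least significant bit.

3

0x7D8 = 11111011000
Trailing zeros: 3, so the lowest set bit is bit 3 (value 8).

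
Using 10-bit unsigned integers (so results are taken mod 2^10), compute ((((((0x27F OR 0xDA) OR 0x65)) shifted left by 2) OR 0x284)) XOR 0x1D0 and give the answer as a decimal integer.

0x27F = 1001111111
0xDA = 0011011010
→ OR → 1011111111 = 767
0x65 = 0001100101
→ OR → 1011111111 = 767
→ shifted left by 2 (mod 2^10) → 1111111100 = 1020
0x284 = 1010000100
→ OR → 1111111100 = 1020
0x1D0 = 0111010000
→ XOR → 1000101100 = 556

556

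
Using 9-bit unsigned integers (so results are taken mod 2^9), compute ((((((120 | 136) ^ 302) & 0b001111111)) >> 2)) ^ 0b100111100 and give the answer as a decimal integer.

120 = 001111000
136 = 010001000
→ | → 011111000 = 248
302 = 100101110
→ ^ → 111010110 = 470
0b001111111 = 001111111
→ & → 001010110 = 86
→ >> 2 → 000010101 = 21
0b100111100 = 100111100
→ ^ → 100101001 = 297

297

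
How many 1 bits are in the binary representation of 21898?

21898 = 101010110001010
Count the 1s: 1 + 1 + 1 + 1 + 1 + 1 + 1 = 7

7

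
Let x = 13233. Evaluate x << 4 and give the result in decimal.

13233 = 000011001110110001
shift left by 4 → 110011101100010000 = 211728
(equivalently, 13233 × 2^4 = 13233 × 16)

211728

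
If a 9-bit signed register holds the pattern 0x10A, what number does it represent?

pattern = 100001010 (MSB is 1 ⇒ negative)
Invert: 011110101, add 1 → 011110110 = 246, so the value is -246.
(Equivalently: 266 - 2^9 = 266 - 512 = -246.)

-246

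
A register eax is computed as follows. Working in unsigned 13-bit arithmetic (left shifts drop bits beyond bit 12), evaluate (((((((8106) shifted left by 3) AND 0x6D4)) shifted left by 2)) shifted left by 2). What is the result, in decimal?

1280

8106 = 1111110101010
→ shifted left by 3 (mod 2^13) → 1110101010000 = 7504
0x6D4 = 0011011010100
→ AND → 0010001010000 = 1104
→ shifted left by 2 (mod 2^13) → 1000101000000 = 4416
→ shifted left by 2 (mod 2^13) → 0010100000000 = 1280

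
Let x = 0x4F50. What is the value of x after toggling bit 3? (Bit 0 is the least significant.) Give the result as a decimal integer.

x = 100111101010000
bit 3 is currently 0; toggle it via x ^ (1 << 3) = x ^ 8
→ 100111101011000 = 20312

20312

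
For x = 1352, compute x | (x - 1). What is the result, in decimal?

1359

x = 10101001000 = 1352
x - 1 = 10101000111
OR    = 10101001111 = 1359
(x | (x - 1) sets all bits below the lowest set bit.)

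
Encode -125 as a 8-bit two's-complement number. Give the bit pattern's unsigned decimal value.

125 in 8 bits: 01111101
Invert: 10000010
Add 1:  10000011 = 131
(Check: 2^8 - 125 = 256 - 125 = 131.)

131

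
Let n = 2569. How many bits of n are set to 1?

4

2569 = 101000001001
Count the 1s: 1 + 1 + 1 + 1 = 4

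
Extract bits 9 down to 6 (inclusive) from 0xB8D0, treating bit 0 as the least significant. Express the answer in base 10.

v = 1011100011010000
Shift right by 6: 1011100011
Mask low 4 bits: 0011 = 3

3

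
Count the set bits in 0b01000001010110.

5

n = 1000001010110
Count the 1s: 1 + 1 + 1 + 1 + 1 = 5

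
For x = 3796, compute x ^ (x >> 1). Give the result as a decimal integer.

x = 111011010100 = 3796
x>>1 = 011101101010
XOR  = 100110111110 = 2494
(x ^ (x >> 1) gives the standard binary-reflected Gray code of x.)

2494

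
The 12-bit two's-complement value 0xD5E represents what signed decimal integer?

pattern = 110101011110 (MSB is 1 ⇒ negative)
Invert: 001010100001, add 1 → 001010100010 = 674, so the value is -674.
(Equivalently: 3422 - 2^12 = 3422 - 4096 = -674.)

-674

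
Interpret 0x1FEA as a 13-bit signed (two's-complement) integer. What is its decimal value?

pattern = 1111111101010 (MSB is 1 ⇒ negative)
Invert: 0000000010101, add 1 → 0000000010110 = 22, so the value is -22.
(Equivalently: 8170 - 2^13 = 8170 - 8192 = -22.)

-22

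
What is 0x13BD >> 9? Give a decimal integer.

9

0x13BD = 1001110111101
shift right by 9 → 0000000001001 = 9
(equivalently, floor(5053 / 512))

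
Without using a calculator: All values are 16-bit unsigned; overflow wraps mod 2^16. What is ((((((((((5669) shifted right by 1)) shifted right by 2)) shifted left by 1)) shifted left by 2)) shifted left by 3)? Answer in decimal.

5669 = 0001011000100101
→ shifted right by 1 → 0000101100010010 = 2834
→ shifted right by 2 → 0000001011000100 = 708
→ shifted left by 1 (mod 2^16) → 0000010110001000 = 1416
→ shifted left by 2 (mod 2^16) → 0001011000100000 = 5664
→ shifted left by 3 (mod 2^16) → 1011000100000000 = 45312

45312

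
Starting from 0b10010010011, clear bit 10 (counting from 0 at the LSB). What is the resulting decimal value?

x = 10010010011
bit 10 is currently 1; clear it via x & ~(1 << 10) = x & ~1024
→ 00010010011 = 147

147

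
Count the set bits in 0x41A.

0x41A = 10000011010
Count the 1s: 1 + 1 + 1 + 1 = 4

4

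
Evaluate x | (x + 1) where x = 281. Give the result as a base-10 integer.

x = 100011001 = 281
x + 1 = 100011010
OR    = 100011011 = 283
(x | (x + 1) sets the lowest cleared bit.)

283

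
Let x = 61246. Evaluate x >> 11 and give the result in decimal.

61246 = 1110111100111110
shift right by 11 → 0000000000011101 = 29
(equivalently, floor(61246 / 2048))

29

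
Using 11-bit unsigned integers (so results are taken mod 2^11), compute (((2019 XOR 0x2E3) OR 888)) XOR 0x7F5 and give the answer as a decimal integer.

141

2019 = 11111100011
0x2E3 = 01011100011
→ XOR → 10100000000 = 1280
888 = 01101111000
→ OR → 11101111000 = 1912
0x7F5 = 11111110101
→ XOR → 00010001101 = 141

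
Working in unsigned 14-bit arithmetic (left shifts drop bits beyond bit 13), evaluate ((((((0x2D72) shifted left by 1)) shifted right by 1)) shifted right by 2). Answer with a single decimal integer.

0x2D72 = 10110101110010
→ shifted left by 1 (mod 2^14) → 01101011100100 = 6884
→ shifted right by 1 → 00110101110010 = 3442
→ shifted right by 2 → 00001101011100 = 860

860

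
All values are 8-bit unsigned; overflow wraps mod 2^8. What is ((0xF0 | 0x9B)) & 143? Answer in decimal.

0xF0 = 11110000
0x9B = 10011011
→ | → 11111011 = 251
143 = 10001111
→ & → 10001011 = 139

139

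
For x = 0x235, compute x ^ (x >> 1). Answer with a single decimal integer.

815

x = 1000110101 = 565
x>>1 = 0100011010
XOR  = 1100101111 = 815
(x ^ (x >> 1) gives the standard binary-reflected Gray code of x.)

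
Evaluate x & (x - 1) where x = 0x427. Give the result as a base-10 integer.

x = 10000100111 = 1063
x - 1 = 10000100110
AND   = 10000100110 = 1062
(x & (x - 1) clears the lowest set bit of x.)

1062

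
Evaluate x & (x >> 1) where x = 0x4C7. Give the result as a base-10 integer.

x = 10011000111 = 1223
x>>1 = 01001100011
AND  = 00001000011 = 67
(x & (x >> 1) has a 1 wherever x has two consecutive 1 bits.)

67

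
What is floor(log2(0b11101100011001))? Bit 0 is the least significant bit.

0b11101100011001 = 11101100011001
The topmost 1 is at position 13 (since 2^13 = 8192 ≤ 15129 < 16384).

13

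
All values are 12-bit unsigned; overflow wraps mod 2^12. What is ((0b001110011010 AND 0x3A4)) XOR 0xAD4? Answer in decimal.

0b001110011010 = 001110011010
0x3A4 = 001110100100
→ AND → 001110000000 = 896
0xAD4 = 101011010100
→ XOR → 100101010100 = 2388

2388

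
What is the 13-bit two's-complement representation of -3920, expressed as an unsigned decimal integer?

4272

3920 in 13 bits: 0111101010000
Invert: 1000010101111
Add 1:  1000010110000 = 4272
(Check: 2^13 - 3920 = 8192 - 3920 = 4272.)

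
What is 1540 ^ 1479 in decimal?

963

1540 = 11000000100
1479 = 10111000111
XOR → 01111000011 = 963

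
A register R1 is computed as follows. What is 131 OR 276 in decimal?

131 = 010000011
276 = 100010100
 OR → 110010111 = 407

407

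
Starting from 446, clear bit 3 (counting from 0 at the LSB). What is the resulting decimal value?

438

x = 00110111110
bit 3 is currently 1; clear it via x & ~(1 << 3) = x & ~8
→ 00110110110 = 438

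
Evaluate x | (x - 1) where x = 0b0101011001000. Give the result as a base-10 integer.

2767

x = 101011001000 = 2760
x - 1 = 101011000111
OR    = 101011001111 = 2767
(x | (x - 1) sets all bits below the lowest set bit.)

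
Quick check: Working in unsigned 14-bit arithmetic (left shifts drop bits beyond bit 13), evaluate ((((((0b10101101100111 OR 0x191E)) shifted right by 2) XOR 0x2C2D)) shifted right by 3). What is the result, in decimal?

1118

0b10101101100111 = 10101101100111
0x191E = 01100100011110
→ OR → 11101101111111 = 15231
→ shifted right by 2 → 00111011011111 = 3807
0x2C2D = 10110000101101
→ XOR → 10001011110010 = 8946
→ shifted right by 3 → 00010001011110 = 1118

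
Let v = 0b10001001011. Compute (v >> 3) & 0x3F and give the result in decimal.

9

v = 10001001011
Shift right by 3: 10001001
Mask low 6 bits: 001001 = 9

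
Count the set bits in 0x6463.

0x6463 = 110010001100011
Count the 1s: 1 + 1 + 1 + 1 + 1 + 1 + 1 = 7

7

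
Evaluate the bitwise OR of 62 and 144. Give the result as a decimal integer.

62 = 00111110
144 = 10010000
 OR → 10111110 = 190

190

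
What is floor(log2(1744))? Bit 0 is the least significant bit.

1744 = 11011010000
The topmost 1 is at position 10 (since 2^10 = 1024 ≤ 1744 < 2048).

10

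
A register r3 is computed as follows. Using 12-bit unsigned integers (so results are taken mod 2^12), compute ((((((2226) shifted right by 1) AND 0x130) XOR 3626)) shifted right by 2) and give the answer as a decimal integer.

2226 = 100010110010
→ shifted right by 1 → 010001011001 = 1113
0x130 = 000100110000
→ AND → 000000010000 = 16
3626 = 111000101010
→ XOR → 111000111010 = 3642
→ shifted right by 2 → 001110001110 = 910

910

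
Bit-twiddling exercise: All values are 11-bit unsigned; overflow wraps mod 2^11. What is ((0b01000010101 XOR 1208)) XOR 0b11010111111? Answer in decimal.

18

0b01000010101 = 01000010101
1208 = 10010111000
→ XOR → 11010101101 = 1709
0b11010111111 = 11010111111
→ XOR → 00000010010 = 18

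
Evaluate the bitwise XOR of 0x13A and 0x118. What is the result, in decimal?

34

0x13A = 100111010
0x118 = 100011000
XOR → 000100010 = 34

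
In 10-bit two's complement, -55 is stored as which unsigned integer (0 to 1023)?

55 in 10 bits: 0000110111
Invert: 1111001000
Add 1:  1111001001 = 969
(Check: 2^10 - 55 = 1024 - 55 = 969.)

969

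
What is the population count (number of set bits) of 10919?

8

10919 = 10101010100111
Count the 1s: 1 + 1 + 1 + 1 + 1 + 1 + 1 + 1 = 8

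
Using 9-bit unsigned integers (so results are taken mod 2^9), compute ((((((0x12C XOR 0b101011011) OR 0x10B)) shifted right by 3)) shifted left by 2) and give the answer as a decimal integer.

0x12C = 100101100
0b101011011 = 101011011
→ XOR → 001110111 = 119
0x10B = 100001011
→ OR → 101111111 = 383
→ shifted right by 3 → 000101111 = 47
→ shifted left by 2 (mod 2^9) → 010111100 = 188

188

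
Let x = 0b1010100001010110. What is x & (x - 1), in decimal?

x = 1010100001010110 = 43094
x - 1 = 1010100001010101
AND   = 1010100001010100 = 43092
(x & (x - 1) clears the lowest set bit of x.)

43092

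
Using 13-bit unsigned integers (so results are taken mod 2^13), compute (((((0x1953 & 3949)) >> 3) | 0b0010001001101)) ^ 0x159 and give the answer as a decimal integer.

0x1953 = 1100101010011
3949 = 0111101101101
→ & → 0100101000001 = 2369
→ >> 3 → 0000100101000 = 296
0b0010001001101 = 0010001001101
→ | → 0010101101101 = 1389
0x159 = 0000101011001
→ ^ → 0010000110100 = 1076

1076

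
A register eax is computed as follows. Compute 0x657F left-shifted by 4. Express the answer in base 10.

415728

0x657F = 0000110010101111111
shift left by 4 → 1100101011111110000 = 415728
(equivalently, 25983 × 2^4 = 25983 × 16)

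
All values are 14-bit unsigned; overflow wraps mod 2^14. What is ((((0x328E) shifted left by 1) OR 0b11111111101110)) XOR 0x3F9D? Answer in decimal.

99

0x328E = 11001010001110
→ shifted left by 1 (mod 2^14) → 10010100011100 = 9500
0b11111111101110 = 11111111101110
→ OR → 11111111111110 = 16382
0x3F9D = 11111110011101
→ XOR → 00000001100011 = 99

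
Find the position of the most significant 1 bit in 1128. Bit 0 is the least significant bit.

1128 = 10001101000
The topmost 1 is at position 10 (since 2^10 = 1024 ≤ 1128 < 2048).

10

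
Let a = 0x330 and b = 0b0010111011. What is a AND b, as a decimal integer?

48

0x330 = 1100110000
b = 0010111011
AND → 0000110000 = 48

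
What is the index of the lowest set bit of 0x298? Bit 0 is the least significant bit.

3

0x298 = 1010011000
Trailing zeros: 3, so the lowest set bit is bit 3 (value 8).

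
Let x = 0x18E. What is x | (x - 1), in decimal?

x = 110001110 = 398
x - 1 = 110001101
OR    = 110001111 = 399
(x | (x - 1) sets all bits below the lowest set bit.)

399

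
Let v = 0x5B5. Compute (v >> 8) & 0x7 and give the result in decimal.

5

v = 010110110101
Shift right by 8: 0101
Mask low 3 bits: 101 = 5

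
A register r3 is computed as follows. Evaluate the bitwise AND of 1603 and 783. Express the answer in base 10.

515

1603 = 11001000011
783 = 01100001111
AND → 01000000011 = 515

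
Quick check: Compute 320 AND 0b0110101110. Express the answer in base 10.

320 = 101000000
b = 110101110
AND → 100000000 = 256

256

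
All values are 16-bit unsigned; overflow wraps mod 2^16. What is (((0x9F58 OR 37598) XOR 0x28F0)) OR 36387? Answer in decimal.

48943

0x9F58 = 1001111101011000
37598 = 1001001011011110
→ OR → 1001111111011110 = 40926
0x28F0 = 0010100011110000
→ XOR → 1011011100101110 = 46894
36387 = 1000111000100011
→ OR → 1011111100101111 = 48943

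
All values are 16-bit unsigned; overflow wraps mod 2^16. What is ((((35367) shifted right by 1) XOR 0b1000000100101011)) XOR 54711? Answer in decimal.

35367 = 1000101000100111
→ shifted right by 1 → 0100010100010011 = 17683
0b1000000100101011 = 1000000100101011
→ XOR → 1100010000111000 = 50232
54711 = 1101010110110111
→ XOR → 0001000110001111 = 4495

4495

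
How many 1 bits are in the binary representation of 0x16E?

0x16E = 101101110
Count the 1s: 1 + 1 + 1 + 1 + 1 + 1 = 6

6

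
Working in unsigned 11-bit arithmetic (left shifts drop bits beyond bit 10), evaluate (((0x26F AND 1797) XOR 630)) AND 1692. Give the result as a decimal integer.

16

0x26F = 01001101111
1797 = 11100000101
→ AND → 01000000101 = 517
630 = 01001110110
→ XOR → 00001110011 = 115
1692 = 11010011100
→ AND → 00000010000 = 16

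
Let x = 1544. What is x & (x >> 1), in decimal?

x = 11000001000 = 1544
x>>1 = 01100000100
AND  = 01000000000 = 512
(x & (x >> 1) has a 1 wherever x has two consecutive 1 bits.)

512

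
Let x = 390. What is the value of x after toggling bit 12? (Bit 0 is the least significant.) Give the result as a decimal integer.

4486

x = 00000110000110
bit 12 is currently 0; toggle it via x ^ (1 << 12) = x ^ 4096
→ 01000110000110 = 4486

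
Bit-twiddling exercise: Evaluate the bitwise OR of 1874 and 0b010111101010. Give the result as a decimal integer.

1874 = 11101010010
b = 10111101010
 OR → 11111111010 = 2042

2042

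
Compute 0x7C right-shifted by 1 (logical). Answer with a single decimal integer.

0x7C = 1111100
shift right by 1 → 0111110 = 62
(equivalently, floor(124 / 2))

62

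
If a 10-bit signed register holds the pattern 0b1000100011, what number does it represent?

pattern = 1000100011 (MSB is 1 ⇒ negative)
Invert: 0111011100, add 1 → 0111011101 = 477, so the value is -477.
(Equivalently: 547 - 2^10 = 547 - 1024 = -477.)

-477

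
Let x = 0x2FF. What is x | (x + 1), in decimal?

1023

x = 1011111111 = 767
x + 1 = 1100000000
OR    = 1111111111 = 1023
(x | (x + 1) sets the lowest cleared bit.)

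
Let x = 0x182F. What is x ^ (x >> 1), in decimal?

5176

x = 1100000101111 = 6191
x>>1 = 0110000010111
XOR  = 1010000111000 = 5176
(x ^ (x >> 1) gives the standard binary-reflected Gray code of x.)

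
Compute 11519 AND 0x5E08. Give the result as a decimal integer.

11519 = 010110011111111
0x5E08 = 101111000001000
AND → 000110000001000 = 3080

3080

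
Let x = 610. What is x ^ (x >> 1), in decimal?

x = 1001100010 = 610
x>>1 = 0100110001
XOR  = 1101010011 = 851
(x ^ (x >> 1) gives the standard binary-reflected Gray code of x.)

851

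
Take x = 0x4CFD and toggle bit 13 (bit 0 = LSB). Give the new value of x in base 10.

x = 0100110011111101
bit 13 is currently 0; toggle it via x ^ (1 << 13) = x ^ 8192
→ 0110110011111101 = 27901

27901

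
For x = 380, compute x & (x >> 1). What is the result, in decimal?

x = 101111100 = 380
x>>1 = 010111110
AND  = 000111100 = 60
(x & (x >> 1) has a 1 wherever x has two consecutive 1 bits.)

60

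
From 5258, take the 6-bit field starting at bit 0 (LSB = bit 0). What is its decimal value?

v = 01010010001010
Shift right by 0: 01010010001010
Mask low 6 bits: 001010 = 10

10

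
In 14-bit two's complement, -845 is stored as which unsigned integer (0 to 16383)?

15539

845 in 14 bits: 00001101001101
Invert: 11110010110010
Add 1:  11110010110011 = 15539
(Check: 2^14 - 845 = 16384 - 845 = 15539.)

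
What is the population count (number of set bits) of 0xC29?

0xC29 = 110000101001
Count the 1s: 1 + 1 + 1 + 1 + 1 = 5

5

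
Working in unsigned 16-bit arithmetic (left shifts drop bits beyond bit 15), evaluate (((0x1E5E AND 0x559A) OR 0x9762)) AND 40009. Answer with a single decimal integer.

37960

0x1E5E = 0001111001011110
0x559A = 0101010110011010
→ AND → 0001010000011010 = 5146
0x9762 = 1001011101100010
→ OR → 1001011101111010 = 38778
40009 = 1001110001001001
→ AND → 1001010001001000 = 37960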